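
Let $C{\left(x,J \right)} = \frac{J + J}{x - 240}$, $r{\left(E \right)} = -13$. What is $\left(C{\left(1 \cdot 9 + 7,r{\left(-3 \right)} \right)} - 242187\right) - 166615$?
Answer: $- \frac{45785811}{112} \approx -4.088 \cdot 10^{5}$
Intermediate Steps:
$C{\left(x,J \right)} = \frac{2 J}{-240 + x}$
$\left(C{\left(1 \cdot 9 + 7,r{\left(-3 \right)} \right)} - 242187\right) - 166615 = \left(2 \left(-13\right) \frac{1}{-240 + \left(1 \cdot 9 + 7\right)} - 242187\right) - 166615 = \left(2 \left(-13\right) \frac{1}{-240 + \left(9 + 7\right)} - 242187\right) - 166615 = \left(2 \left(-13\right) \frac{1}{-240 + 16} - 242187\right) - 166615 = \left(2 \left(-13\right) \frac{1}{-224} - 242187\right) - 166615 = \left(2 \left(-13\right) \left(- \frac{1}{224}\right) - 242187\right) - 166615 = \left(\frac{13}{112} - 242187\right) - 166615 = - \frac{27124931}{112} - 166615 = - \frac{45785811}{112}$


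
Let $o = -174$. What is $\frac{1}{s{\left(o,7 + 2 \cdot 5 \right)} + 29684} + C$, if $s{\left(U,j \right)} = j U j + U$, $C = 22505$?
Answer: $\frac{467563879}{20776} \approx 22505.0$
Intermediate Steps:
$s{\left(U,j \right)} = U + U j^{2}$ ($s{\left(U,j \right)} = U j j + U = U j^{2} + U = U + U j^{2}$)
$\frac{1}{s{\left(o,7 + 2 \cdot 5 \right)} + 29684} + C = \frac{1}{- 174 \left(1 + \left(7 + 2 \cdot 5\right)^{2}\right) + 29684} + 22505 = \frac{1}{- 174 \left(1 + \left(7 + 10\right)^{2}\right) + 29684} + 22505 = \frac{1}{- 174 \left(1 + 17^{2}\right) + 29684} + 22505 = \frac{1}{- 174 \left(1 + 289\right) + 29684} + 22505 = \frac{1}{\left(-174\right) 290 + 29684} + 22505 = \frac{1}{-50460 + 29684} + 22505 = \frac{1}{-20776} + 22505 = - \frac{1}{20776} + 22505 = \frac{467563879}{20776}$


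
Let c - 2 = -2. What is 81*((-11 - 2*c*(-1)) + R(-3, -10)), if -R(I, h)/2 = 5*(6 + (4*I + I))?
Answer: 6399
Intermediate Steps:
c = 0 (c = 2 - 2 = 0)
R(I, h) = -60 - 50*I (R(I, h) = -10*(6 + (4*I + I)) = -10*(6 + 5*I) = -2*(30 + 25*I) = -60 - 50*I)
81*((-11 - 2*c*(-1)) + R(-3, -10)) = 81*((-11 - 2*0*(-1)) + (-60 - 50*(-3))) = 81*((-11 + 0*(-1)) + (-60 + 150)) = 81*((-11 + 0) + 90) = 81*(-11 + 90) = 81*79 = 6399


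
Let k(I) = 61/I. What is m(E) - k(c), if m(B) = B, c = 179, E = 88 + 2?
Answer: 16049/179 ≈ 89.659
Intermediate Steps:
E = 90
m(E) - k(c) = 90 - 61/179 = 16049/179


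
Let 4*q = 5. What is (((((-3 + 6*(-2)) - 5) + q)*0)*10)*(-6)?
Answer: 0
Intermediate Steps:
q = 5/4 (q = (1/4)*5 = 5/4 ≈ 1.2500)
(((((-3 + 6*(-2)) - 5) + q)*0)*10)*(-6) = (((((-3 + 6*(-2)) - 5) + 5/4)*0)*10)*(-6) = (((((-3 - 12) - 5) + 5/4)*0)*10)*(-6) = ((((-15 - 5) + 5/4)*0)*10)*(-6) = (((-20 + 5/4)*0)*10)*(-6) = (-75/4*0*10)*(-6) = (0*10)*(-6) = 0*(-6) = 0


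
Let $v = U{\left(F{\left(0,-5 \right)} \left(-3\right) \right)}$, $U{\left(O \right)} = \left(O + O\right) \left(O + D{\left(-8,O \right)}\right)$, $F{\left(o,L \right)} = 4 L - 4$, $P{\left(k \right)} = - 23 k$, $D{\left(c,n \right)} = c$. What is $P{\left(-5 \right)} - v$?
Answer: $-9101$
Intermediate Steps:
$F{\left(o,L \right)} = -4 + 4 L$
$U{\left(O \right)} = 2 O \left(-8 + O\right)$ ($U{\left(O \right)} = \left(O + O\right) \left(O - 8\right) = 2 O \left(-8 + O\right)$)
$v = 9216$ ($v = 2 \left(-4 + 4 \left(-5\right)\right) \left(-3\right) \left(-8 + \left(-4 + 4 \left(-5\right)\right) \left(-3\right)\right) = 2 \left(-4 - 20\right) \left(-3\right) \left(-8 + \left(-4 - 20\right) \left(-3\right)\right) = 2 \left(\left(-24\right) \left(-3\right)\right) \left(-8 - -72\right) = 2 \cdot 72 \left(-8 + 72\right) = 2 \cdot 72 \cdot 64 = 9216$)
$P{\left(-5 \right)} - v = \left(-23\right) \left(-5\right) - 9216 = 115 - 9216 = -9101$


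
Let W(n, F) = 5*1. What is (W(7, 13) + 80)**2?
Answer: 7225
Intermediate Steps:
W(n, F) = 5
(W(7, 13) + 80)**2 = (5 + 80)**2 = 85**2 = 7225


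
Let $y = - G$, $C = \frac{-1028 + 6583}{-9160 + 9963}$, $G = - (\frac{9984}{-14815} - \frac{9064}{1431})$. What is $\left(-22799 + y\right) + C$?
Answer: $- \frac{35284312942102}{1547619345} \approx -22799.0$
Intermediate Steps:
$G = \frac{148570264}{21200265}$ ($G = - (9984 \left(- \frac{1}{14815}\right) - \frac{9064}{1431}) = - (- \frac{9984}{14815} - \frac{9064}{1431}) = \left(-1\right) \left(- \frac{148570264}{21200265}\right) = \frac{148570264}{21200265} \approx 7.0079$)
$C = \frac{505}{73}$ ($C = \frac{5555}{803} = 5555 \cdot \frac{1}{803} = \frac{505}{73} \approx 6.9178$)
$y = - \frac{148570264}{21200265}$ ($y = \left(-1\right) \frac{148570264}{21200265} = - \frac{148570264}{21200265} \approx -7.0079$)
$\left(-22799 + y\right) + C = \left(-22799 - \frac{148570264}{21200265}\right) + \frac{505}{73} = - \frac{483493411999}{21200265} + \frac{505}{73} = - \frac{35284312942102}{1547619345}$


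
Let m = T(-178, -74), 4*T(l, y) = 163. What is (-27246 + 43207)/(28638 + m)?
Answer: 63844/114715 ≈ 0.55654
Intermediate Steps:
T(l, y) = 163/4 (T(l, y) = (¼)*163 = 163/4)
m = 163/4 ≈ 40.750
(-27246 + 43207)/(28638 + m) = (-27246 + 43207)/(28638 + 163/4) = 15961/(114715/4) = 15961*(4/114715) = 63844/114715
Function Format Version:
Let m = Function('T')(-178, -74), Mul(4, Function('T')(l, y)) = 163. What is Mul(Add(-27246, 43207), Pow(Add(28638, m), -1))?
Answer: Rational(63844, 114715) ≈ 0.55654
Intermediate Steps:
Function('T')(l, y) = Rational(163, 4) (Function('T')(l, y) = Mul(Rational(1, 4), 163) = Rational(163, 4))
m = Rational(163, 4) ≈ 40.750
Mul(Add(-27246, 43207), Pow(Add(28638, m), -1)) = Mul(Add(-27246, 43207), Pow(Add(28638, Rational(163, 4)), -1)) = Mul(15961, Pow(Rational(114715, 4), -1)) = Mul(15961, Rational(4, 114715)) = Rational(63844, 114715)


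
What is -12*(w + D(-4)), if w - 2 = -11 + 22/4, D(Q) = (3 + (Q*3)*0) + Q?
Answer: 54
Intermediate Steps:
D(Q) = 3 + Q (D(Q) = (3 + (3*Q)*0) + Q = (3 + 0) + Q = 3 + Q)
w = -7/2 (w = 2 + (-11 + 22/4) = 2 + (-11 + 22*(¼)) = 2 + (-11 + 11/2) = 2 - 11/2 = -7/2 ≈ -3.5000)
-12*(w + D(-4)) = -12*(-7/2 + (3 - 4)) = -12*(-7/2 - 1) = -12*(-9/2) = 54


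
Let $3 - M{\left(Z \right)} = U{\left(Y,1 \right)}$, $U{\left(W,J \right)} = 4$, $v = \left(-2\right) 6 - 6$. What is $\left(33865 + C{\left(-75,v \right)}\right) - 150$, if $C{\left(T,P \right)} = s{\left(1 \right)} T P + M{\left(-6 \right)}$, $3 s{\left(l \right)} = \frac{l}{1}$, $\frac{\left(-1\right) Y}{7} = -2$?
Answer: $34164$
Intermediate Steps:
$v = -18$ ($v = -12 - 6 = -18$)
$Y = 14$ ($Y = \left(-7\right) \left(-2\right) = 14$)
$M{\left(Z \right)} = -1$ ($M{\left(Z \right)} = 3 - 4 = -1$)
$s{\left(l \right)} = \frac{l}{3}$ ($s{\left(l \right)} = \frac{l 1^{-1}}{3} = \frac{l 1}{3} = \frac{l}{3}$)
$C{\left(T,P \right)} = -1 + \frac{P T}{3}$ ($C{\left(T,P \right)} = \frac{1}{3} \cdot 1 T P - 1 = \frac{T}{3} P - 1 = \frac{P T}{3} - 1 = -1 + \frac{P T}{3}$)
$\left(33865 + C{\left(-75,v \right)}\right) - 150 = \left(33865 - \left(1 + 6 \left(-75\right)\right)\right) - 150 = \left(33865 + \left(-1 + 450\right)\right) - 150 = \left(33865 + 449\right) - 150 = 34314 - 150 = 34164$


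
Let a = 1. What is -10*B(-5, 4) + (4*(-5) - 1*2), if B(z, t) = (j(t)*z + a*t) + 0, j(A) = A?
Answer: 138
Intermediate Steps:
B(z, t) = t + t*z (B(z, t) = (t*z + 1*t) + 0 = (t*z + t) + 0 = (t + t*z) + 0 = t + t*z)
-10*B(-5, 4) + (4*(-5) - 1*2) = -40*(1 - 5) + (4*(-5) - 1*2) = -40*(-4) + (-20 - 2) = -10*(-16) - 22 = 160 - 22 = 138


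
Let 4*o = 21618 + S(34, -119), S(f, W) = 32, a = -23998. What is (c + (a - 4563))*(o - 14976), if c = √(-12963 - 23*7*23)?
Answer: 546286247/2 - 19127*I*√16666/2 ≈ 2.7314e+8 - 1.2346e+6*I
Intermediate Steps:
o = 10825/2 (o = (21618 + 32)/4 = (¼)*21650 = 10825/2 ≈ 5412.5)
c = I*√16666 (c = √(-12963 - 161*23) = √(-12963 - 3703) = √(-16666) = I*√16666 ≈ 129.1*I)
(c + (a - 4563))*(o - 14976) = (I*√16666 + (-23998 - 4563))*(10825/2 - 14976) = (I*√16666 - 28561)*(-19127/2) = (-28561 + I*√16666)*(-19127/2) = 546286247/2 - 19127*I*√16666/2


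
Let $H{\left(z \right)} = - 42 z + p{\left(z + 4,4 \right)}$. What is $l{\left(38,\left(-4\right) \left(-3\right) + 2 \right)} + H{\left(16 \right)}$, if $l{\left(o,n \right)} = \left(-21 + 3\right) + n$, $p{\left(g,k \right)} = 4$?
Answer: $-672$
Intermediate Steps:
$H{\left(z \right)} = 4 - 42 z$ ($H{\left(z \right)} = - 42 z + 4 = 4 - 42 z$)
$l{\left(o,n \right)} = -18 + n$
$l{\left(38,\left(-4\right) \left(-3\right) + 2 \right)} + H{\left(16 \right)} = \left(-18 + \left(\left(-4\right) \left(-3\right) + 2\right)\right) + \left(4 - 672\right) = \left(-18 + \left(12 + 2\right)\right) + \left(4 - 672\right) = \left(-18 + 14\right) - 668 = -4 - 668 = -672$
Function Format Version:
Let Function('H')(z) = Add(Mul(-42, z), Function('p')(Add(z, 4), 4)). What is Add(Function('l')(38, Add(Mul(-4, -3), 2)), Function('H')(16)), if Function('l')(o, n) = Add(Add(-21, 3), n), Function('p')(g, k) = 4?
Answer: -672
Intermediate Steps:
Function('H')(z) = Add(4, Mul(-42, z)) (Function('H')(z) = Add(Mul(-42, z), 4) = Add(4, Mul(-42, z)))
Function('l')(o, n) = Add(-18, n)
Add(Function('l')(38, Add(Mul(-4, -3), 2)), Function('H')(16)) = Add(Add(-18, Add(Mul(-4, -3), 2)), Add(4, Mul(-42, 16))) = Add(Add(-18, Add(12, 2)), Add(4, -672)) = Add(Add(-18, 14), -668) = Add(-4, -668) = -672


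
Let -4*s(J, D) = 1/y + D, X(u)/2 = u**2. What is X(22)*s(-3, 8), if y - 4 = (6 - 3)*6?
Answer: -1947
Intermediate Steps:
y = 22 (y = 4 + (6 - 3)*6 = 4 + 3*6 = 4 + 18 = 22)
X(u) = 2*u**2
s(J, D) = -1/88 - D/4 (s(J, D) = -(1/22 + D)/4 = -1/88 - D/4)
X(22)*s(-3, 8) = (2*22**2)*(-1/88 - 1/4*8) = (2*484)*(-1/88 - 2) = 968*(-177/88) = -1947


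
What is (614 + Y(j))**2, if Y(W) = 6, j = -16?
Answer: 384400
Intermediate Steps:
(614 + Y(j))**2 = (614 + 6)**2 = 620**2 = 384400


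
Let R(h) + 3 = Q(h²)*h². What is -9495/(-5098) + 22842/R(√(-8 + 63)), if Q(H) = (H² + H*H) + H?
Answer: 15299091/7924841 ≈ 1.9305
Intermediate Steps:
Q(H) = H + 2*H² (Q(H) = (H² + H²) + H = 2*H² + H = H + 2*H²)
R(h) = -3 + h⁴*(1 + 2*h²) (R(h) = -3 + (h²*(1 + 2*h²))*h² = -3 + h⁴*(1 + 2*h²))
-9495/(-5098) + 22842/R(√(-8 + 63)) = -9495/(-5098) + 22842/(-3 + (√(-8 + 63))⁴ + 2*(√(-8 + 63))⁶) = -9495*(-1/5098) + 22842/(-3 + (√55)⁴ + 2*(√55)⁶) = 9495/5098 + 22842/(-3 + 3025 + 2*166375) = 9495/5098 + 22842/(-3 + 3025 + 332750) = 9495/5098 + 22842/335772 = 9495/5098 + 22842*(1/335772) = 9495/5098 + 423/6218 = 15299091/7924841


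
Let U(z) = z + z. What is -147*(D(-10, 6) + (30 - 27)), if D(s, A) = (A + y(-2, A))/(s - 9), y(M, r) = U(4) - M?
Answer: -6027/19 ≈ -317.21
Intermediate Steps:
U(z) = 2*z
y(M, r) = 8 - M (y(M, r) = 2*4 - M = 8 - M)
D(s, A) = (10 + A)/(-9 + s) (D(s, A) = (A + (8 - 1*(-2)))/(s - 9) = (A + (8 + 2))/(-9 + s) = (A + 10)/(-9 + s) = (10 + A)/(-9 + s))
-147*(D(-10, 6) + (30 - 27)) = -147*((10 + 6)/(-9 - 10) + (30 - 27)) = -147*(16/(-19) + 3) = -147*(-1/19*16 + 3) = -147*(-16/19 + 3) = -147*41/19 = -6027/19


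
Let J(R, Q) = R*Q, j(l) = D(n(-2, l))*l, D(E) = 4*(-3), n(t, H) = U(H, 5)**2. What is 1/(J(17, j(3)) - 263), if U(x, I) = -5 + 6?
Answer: -1/875 ≈ -0.0011429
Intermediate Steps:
U(x, I) = 1
n(t, H) = 1 (n(t, H) = 1**2 = 1)
D(E) = -12
j(l) = -12*l
J(R, Q) = Q*R
1/(J(17, j(3)) - 263) = 1/(-12*3*17 - 263) = 1/(-36*17 - 263) = 1/(-612 - 263) = 1/(-875) = -1/875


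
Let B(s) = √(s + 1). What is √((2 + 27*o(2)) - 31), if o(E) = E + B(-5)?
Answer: √(25 + 54*I) ≈ 6.5002 + 4.1537*I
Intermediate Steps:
B(s) = √(1 + s)
o(E) = E + 2*I (o(E) = E + √(1 - 5) = E + √(-4) = E + 2*I)
√((2 + 27*o(2)) - 31) = √((2 + 27*(2 + 2*I)) - 31) = √((2 + (54 + 54*I)) - 31) = √((56 + 54*I) - 31) = √(25 + 54*I)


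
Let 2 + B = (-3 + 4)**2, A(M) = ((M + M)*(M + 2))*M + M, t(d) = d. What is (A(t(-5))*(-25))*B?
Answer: -3875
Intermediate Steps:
A(M) = M + 2*M**2*(2 + M) (A(M) = ((2*M)*(2 + M))*M + M = (2*M*(2 + M))*M + M = 2*M**2*(2 + M) + M = M + 2*M**2*(2 + M))
B = -1 (B = -2 + (-3 + 4)**2 = -2 + 1**2 = -2 + 1 = -1)
(A(t(-5))*(-25))*B = (-5*(1 + 2*(-5)**2 + 4*(-5))*(-25))*(-1) = (-5*(1 + 2*25 - 20)*(-25))*(-1) = (-5*(1 + 50 - 20)*(-25))*(-1) = (-5*31*(-25))*(-1) = -155*(-25)*(-1) = 3875*(-1) = -3875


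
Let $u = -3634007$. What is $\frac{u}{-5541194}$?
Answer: $\frac{3634007}{5541194} \approx 0.65582$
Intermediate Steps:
$\frac{u}{-5541194} = - \frac{3634007}{-5541194} = \left(-3634007\right) \left(- \frac{1}{5541194}\right) = \frac{3634007}{5541194}$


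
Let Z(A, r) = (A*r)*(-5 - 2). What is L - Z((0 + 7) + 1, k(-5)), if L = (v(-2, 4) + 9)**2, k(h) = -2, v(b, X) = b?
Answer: -63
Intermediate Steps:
Z(A, r) = -7*A*r (Z(A, r) = (A*r)*(-7) = -7*A*r)
L = 49 (L = (-2 + 9)**2 = 7**2 = 49)
L - Z((0 + 7) + 1, k(-5)) = 49 - (-7)*((0 + 7) + 1)*(-2) = 49 - (-7)*(7 + 1)*(-2) = 49 - (-7)*8*(-2) = 49 - 1*112 = 49 - 112 = -63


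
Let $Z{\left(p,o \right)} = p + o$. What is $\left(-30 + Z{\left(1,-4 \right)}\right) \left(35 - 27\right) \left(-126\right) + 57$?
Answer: $33321$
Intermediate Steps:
$Z{\left(p,o \right)} = o + p$
$\left(-30 + Z{\left(1,-4 \right)}\right) \left(35 - 27\right) \left(-126\right) + 57 = \left(-30 + \left(-4 + 1\right)\right) \left(35 - 27\right) \left(-126\right) + 57 = \left(-30 - 3\right) 8 \left(-126\right) + 57 = \left(-33\right) 8 \left(-126\right) + 57 = \left(-264\right) \left(-126\right) + 57 = 33264 + 57 = 33321$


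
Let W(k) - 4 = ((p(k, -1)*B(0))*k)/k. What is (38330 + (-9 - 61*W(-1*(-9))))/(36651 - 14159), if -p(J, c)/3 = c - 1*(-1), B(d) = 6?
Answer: 38077/22492 ≈ 1.6929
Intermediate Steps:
p(J, c) = -3 - 3*c (p(J, c) = -3*(c - 1*(-1)) = -3*(c + 1) = -3*(1 + c) = -3 - 3*c)
W(k) = 4 (W(k) = 4 + (((-3 - 3*(-1))*6)*k)/k = 4 + (((-3 + 3)*6)*k)/k = 4 + ((0*6)*k)/k = 4 + (0*k)/k = 4 + 0/k = 4 + 0 = 4)
(38330 + (-9 - 61*W(-1*(-9))))/(36651 - 14159) = (38330 + (-9 - 61*4))/(36651 - 14159) = (38330 + (-9 - 244))/22492 = (38330 - 253)*(1/22492) = 38077*(1/22492) = 38077/22492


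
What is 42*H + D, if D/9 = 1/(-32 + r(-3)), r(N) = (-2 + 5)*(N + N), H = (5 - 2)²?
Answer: 18891/50 ≈ 377.82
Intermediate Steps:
H = 9 (H = 3² = 9)
r(N) = 6*N (r(N) = 3*(2*N) = 6*N)
D = -9/50 (D = 9/(-32 + 6*(-3)) = 9/(-32 - 18) = 9/(-50) = 9*(-1/50) = -9/50 ≈ -0.18000)
42*H + D = 42*9 - 9/50 = 378 - 9/50 = 18891/50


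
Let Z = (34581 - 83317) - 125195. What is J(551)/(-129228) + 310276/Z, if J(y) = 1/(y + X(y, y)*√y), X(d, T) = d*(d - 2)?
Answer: -407671340637490841741/228527775104808051400 - 183*√551/3941697140328200 ≈ -1.7839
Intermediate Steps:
Z = -173931 (Z = -48736 - 125195 = -173931)
X(d, T) = d*(-2 + d)
J(y) = 1/(y + y^(3/2)*(-2 + y)) (J(y) = 1/(y + (y*(-2 + y))*√y) = 1/(y + y^(3/2)*(-2 + y)))
J(551)/(-129228) + 310276/Z = 1/((551 + 551^(3/2)*(-2 + 551))*(-129228)) + 310276/(-173931) = -1/129228/(551 + (551*√551)*549) + 310276*(-1/173931) = -1/129228/(551 + 302499*√551) - 310276/173931 = -1/(129228*(551 + 302499*√551)) - 310276/173931 = -310276/173931 - 1/(129228*(551 + 302499*√551))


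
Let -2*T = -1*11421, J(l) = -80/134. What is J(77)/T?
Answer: -80/765207 ≈ -0.00010455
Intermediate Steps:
J(l) = -40/67 (J(l) = -80*1/134 = -40/67)
T = 11421/2 (T = -(-1)*11421/2 = -½*(-11421) = 11421/2 ≈ 5710.5)
J(77)/T = -40/(67*11421/2) = -40/67*2/11421 = -80/765207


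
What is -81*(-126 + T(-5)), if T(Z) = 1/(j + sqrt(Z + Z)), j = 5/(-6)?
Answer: 786348/77 + 2916*I*sqrt(10)/385 ≈ 10212.0 + 23.951*I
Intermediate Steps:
j = -5/6 (j = 5*(-1/6) = -5/6 ≈ -0.83333)
T(Z) = 1/(-5/6 + sqrt(2)*sqrt(Z)) (T(Z) = 1/(-5/6 + sqrt(Z + Z)) = 1/(-5/6 + sqrt(2*Z)) = 1/(-5/6 + sqrt(2)*sqrt(Z)))
-81*(-126 + T(-5)) = -81*(-126 + 6/(-5 + 6*sqrt(2)*sqrt(-5))) = -81*(-126 + 6/(-5 + 6*sqrt(2)*(I*sqrt(5)))) = -81*(-126 + 6/(-5 + 6*I*sqrt(10))) = 10206 - 486/(-5 + 6*I*sqrt(10))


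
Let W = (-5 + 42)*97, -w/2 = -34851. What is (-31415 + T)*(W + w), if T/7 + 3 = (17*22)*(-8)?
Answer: -3838982580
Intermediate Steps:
w = 69702 (w = -2*(-34851) = 69702)
T = -20965 (T = -21 + 7*((17*22)*(-8)) = -21 + 7*(374*(-8)) = -21 + 7*(-2992) = -21 - 20944 = -20965)
W = 3589 (W = 37*97 = 3589)
(-31415 + T)*(W + w) = (-31415 - 20965)*(3589 + 69702) = -52380*73291 = -3838982580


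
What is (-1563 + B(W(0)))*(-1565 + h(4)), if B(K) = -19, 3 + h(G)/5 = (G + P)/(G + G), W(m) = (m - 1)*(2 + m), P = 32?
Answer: 2463965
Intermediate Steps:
W(m) = (-1 + m)*(2 + m)
h(G) = -15 + 5*(32 + G)/(2*G) (h(G) = -15 + 5*((G + 32)/(G + G)) = -15 + 5*((32 + G)/((2*G))) = -15 + 5*((32 + G)*(1/(2*G))) = -15 + 5*((32 + G)/(2*G)) = -15 + 5*(32 + G)/(2*G))
(-1563 + B(W(0)))*(-1565 + h(4)) = (-1563 - 19)*(-1565 + (-25/2 + 80/4)) = -1582*(-1565 + (-25/2 + 80*(¼))) = -1582*(-1565 + (-25/2 + 20)) = -1582*(-1565 + 15/2) = -1582*(-3115/2) = 2463965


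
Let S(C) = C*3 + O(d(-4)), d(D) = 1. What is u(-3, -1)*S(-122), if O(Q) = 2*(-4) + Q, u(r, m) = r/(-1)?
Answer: -1119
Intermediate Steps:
u(r, m) = -r (u(r, m) = r*(-1) = -r)
O(Q) = -8 + Q
S(C) = -7 + 3*C (S(C) = C*3 + (-8 + 1) = 3*C - 7 = -7 + 3*C)
u(-3, -1)*S(-122) = (-1*(-3))*(-7 + 3*(-122)) = 3*(-7 - 366) = 3*(-373) = -1119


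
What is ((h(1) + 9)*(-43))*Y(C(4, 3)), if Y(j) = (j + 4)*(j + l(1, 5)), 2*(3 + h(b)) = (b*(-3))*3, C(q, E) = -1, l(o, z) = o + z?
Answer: -1935/2 ≈ -967.50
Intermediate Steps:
h(b) = -3 - 9*b/2 (h(b) = -3 + ((b*(-3))*3)/2 = -3 + (-3*b*3)/2 = -3 + (-9*b)/2 = -3 - 9*b/2)
Y(j) = (4 + j)*(6 + j) (Y(j) = (j + 4)*(j + (1 + 5)) = (4 + j)*(j + 6) = (4 + j)*(6 + j))
((h(1) + 9)*(-43))*Y(C(4, 3)) = (((-3 - 9/2*1) + 9)*(-43))*(24 + (-1)² + 10*(-1)) = (((-3 - 9/2) + 9)*(-43))*(24 + 1 - 10) = ((-15/2 + 9)*(-43))*15 = ((3/2)*(-43))*15 = -129/2*15 = -1935/2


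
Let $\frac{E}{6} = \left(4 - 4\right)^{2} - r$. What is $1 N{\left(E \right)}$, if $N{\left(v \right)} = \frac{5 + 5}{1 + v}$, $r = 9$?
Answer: $- \frac{10}{53} \approx -0.18868$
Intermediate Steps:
$E = -54$ ($E = 6 \left(\left(4 - 4\right)^{2} - 9\right) = 6 \left(0^{2} - 9\right) = 6 \left(0 - 9\right) = 6 \left(-9\right) = -54$)
$N{\left(v \right)} = \frac{10}{1 + v}$
$1 N{\left(E \right)} = 1 \frac{10}{1 - 54} = 1 \frac{10}{-53} = 1 \cdot 10 \left(- \frac{1}{53}\right) = 1 \left(- \frac{10}{53}\right) = - \frac{10}{53}$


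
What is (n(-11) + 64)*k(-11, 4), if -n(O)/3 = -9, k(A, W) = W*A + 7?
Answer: -3367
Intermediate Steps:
k(A, W) = 7 + A*W (k(A, W) = A*W + 7 = 7 + A*W)
n(O) = 27 (n(O) = -3*(-9) = 27)
(n(-11) + 64)*k(-11, 4) = (27 + 64)*(7 - 11*4) = 91*(7 - 44) = 91*(-37) = -3367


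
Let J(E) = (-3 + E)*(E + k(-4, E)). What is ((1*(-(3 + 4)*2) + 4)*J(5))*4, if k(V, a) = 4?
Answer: -720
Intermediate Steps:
J(E) = (-3 + E)*(4 + E) (J(E) = (-3 + E)*(E + 4) = (-3 + E)*(4 + E))
((1*(-(3 + 4)*2) + 4)*J(5))*4 = ((1*(-(3 + 4)*2) + 4)*(-12 + 5 + 5²))*4 = ((1*(-7*2) + 4)*(-12 + 5 + 25))*4 = ((1*(-1*14) + 4)*18)*4 = ((1*(-14) + 4)*18)*4 = ((-14 + 4)*18)*4 = -10*18*4 = -180*4 = -720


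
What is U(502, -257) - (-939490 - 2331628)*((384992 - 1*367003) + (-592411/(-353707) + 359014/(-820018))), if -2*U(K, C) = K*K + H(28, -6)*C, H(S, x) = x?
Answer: 8534325558848555597727/145023053363 ≈ 5.8848e+10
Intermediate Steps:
U(K, C) = 3*C - K²/2 (U(K, C) = -(K*K - 6*C)/2 = -(K² - 6*C)/2 = 3*C - K²/2)
U(502, -257) - (-939490 - 2331628)*((384992 - 1*367003) + (-592411/(-353707) + 359014/(-820018))) = (3*(-257) - ½*502²) - (-939490 - 2331628)*((384992 - 1*367003) + (-592411/(-353707) + 359014/(-820018))) = (-771 - ½*252004) - (-3271118)*((384992 - 367003) + (-592411*(-1/353707) + 359014*(-1/820018))) = (-771 - 126002) - (-3271118)*(17989 + (592411/353707 - 179507/410009)) = -126773 - (-3271118)*(17989 + 179400959250/145023053363) = -126773 - (-3271118)*2608999107906257/145023053363 = -126773 - 1*(-8534343943856099585326/145023053363) = -126773 + 8534343943856099585326/145023053363 = 8534325558848555597727/145023053363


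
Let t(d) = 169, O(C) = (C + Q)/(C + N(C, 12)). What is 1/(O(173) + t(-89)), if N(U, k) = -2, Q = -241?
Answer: 171/28831 ≈ 0.0059311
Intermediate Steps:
O(C) = (-241 + C)/(-2 + C) (O(C) = (C - 241)/(C - 2) = (-241 + C)/(-2 + C))
1/(O(173) + t(-89)) = 1/((-241 + 173)/(-2 + 173) + 169) = 1/(-68/171 + 169) = 1/(28831/171) = 171/28831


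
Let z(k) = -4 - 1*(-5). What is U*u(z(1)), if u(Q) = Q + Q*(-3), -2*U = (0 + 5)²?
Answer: 25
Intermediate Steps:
z(k) = 1 (z(k) = -4 + 5 = 1)
U = -25/2 (U = -(0 + 5)²/2 = -½*5² = -½*25 = -25/2 ≈ -12.500)
u(Q) = -2*Q (u(Q) = Q - 3*Q = -2*Q)
U*u(z(1)) = -(-25) = -25/2*(-2) = 25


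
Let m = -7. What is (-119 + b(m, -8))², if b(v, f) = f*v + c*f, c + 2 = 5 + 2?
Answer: 10609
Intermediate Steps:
c = 5 (c = -2 + (5 + 2) = -2 + 7 = 5)
b(v, f) = 5*f + f*v (b(v, f) = f*v + 5*f = 5*f + f*v)
(-119 + b(m, -8))² = (-119 - 8*(5 - 7))² = (-119 - 8*(-2))² = (-119 + 16)² = (-103)² = 10609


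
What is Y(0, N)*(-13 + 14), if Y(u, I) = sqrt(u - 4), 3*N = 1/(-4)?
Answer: 2*I ≈ 2.0*I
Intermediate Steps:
N = -1/12 (N = (1/3)/(-4) = (1/3)*(-1/4) = -1/12 ≈ -0.083333)
Y(u, I) = sqrt(-4 + u)
Y(0, N)*(-13 + 14) = sqrt(-4 + 0)*(-13 + 14) = sqrt(-4)*1 = (2*I)*1 = 2*I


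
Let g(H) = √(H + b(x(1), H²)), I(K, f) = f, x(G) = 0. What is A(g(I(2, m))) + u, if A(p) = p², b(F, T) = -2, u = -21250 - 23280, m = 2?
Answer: -44530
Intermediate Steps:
u = -44530
g(H) = √(-2 + H) (g(H) = √(H - 2) = √(-2 + H))
A(g(I(2, m))) + u = (√(-2 + 2))² - 44530 = (√0)² - 44530 = 0² - 44530 = 0 - 44530 = -44530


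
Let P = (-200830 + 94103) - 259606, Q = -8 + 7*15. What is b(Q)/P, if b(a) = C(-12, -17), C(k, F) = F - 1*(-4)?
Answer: 13/366333 ≈ 3.5487e-5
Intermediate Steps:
Q = 97 (Q = -8 + 105 = 97)
C(k, F) = 4 + F (C(k, F) = F + 4 = 4 + F)
P = -366333 (P = -106727 - 259606 = -366333)
b(a) = -13 (b(a) = 4 - 17 = -13)
b(Q)/P = -13/(-366333) = -13*(-1/366333) = 13/366333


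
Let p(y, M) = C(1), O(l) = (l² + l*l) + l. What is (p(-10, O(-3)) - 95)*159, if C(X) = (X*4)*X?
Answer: -14469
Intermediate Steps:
C(X) = 4*X² (C(X) = (4*X)*X = 4*X²)
O(l) = l + 2*l² (O(l) = (l² + l²) + l = 2*l² + l = l + 2*l²)
p(y, M) = 4 (p(y, M) = 4*1² = 4*1 = 4)
(p(-10, O(-3)) - 95)*159 = (4 - 95)*159 = -91*159 = -14469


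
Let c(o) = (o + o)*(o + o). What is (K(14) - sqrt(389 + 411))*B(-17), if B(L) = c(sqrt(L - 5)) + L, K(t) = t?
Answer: -1470 + 2100*sqrt(2) ≈ 1499.8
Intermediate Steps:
c(o) = 4*o**2 (c(o) = (2*o)*(2*o) = 4*o**2)
B(L) = -20 + 5*L (B(L) = 4*(sqrt(L - 5))**2 + L = 4*(sqrt(-5 + L))**2 + L = 4*(-5 + L) + L = (-20 + 4*L) + L = -20 + 5*L)
(K(14) - sqrt(389 + 411))*B(-17) = (14 - sqrt(389 + 411))*(-20 + 5*(-17)) = (14 - sqrt(800))*(-20 - 85) = (14 - 20*sqrt(2))*(-105) = -1470 + 2100*sqrt(2)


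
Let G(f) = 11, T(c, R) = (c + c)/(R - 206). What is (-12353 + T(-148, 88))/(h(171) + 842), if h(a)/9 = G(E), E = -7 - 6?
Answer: -728679/55519 ≈ -13.125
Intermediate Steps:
E = -13
T(c, R) = 2*c/(-206 + R) (T(c, R) = (2*c)/(-206 + R) = 2*c/(-206 + R))
h(a) = 99 (h(a) = 9*11 = 99)
(-12353 + T(-148, 88))/(h(171) + 842) = (-12353 + 2*(-148)/(-206 + 88))/(99 + 842) = (-12353 + 2*(-148)/(-118))/941 = (-12353 + 2*(-148)*(-1/118))*(1/941) = (-12353 + 148/59)*(1/941) = -728679/59*1/941 = -728679/55519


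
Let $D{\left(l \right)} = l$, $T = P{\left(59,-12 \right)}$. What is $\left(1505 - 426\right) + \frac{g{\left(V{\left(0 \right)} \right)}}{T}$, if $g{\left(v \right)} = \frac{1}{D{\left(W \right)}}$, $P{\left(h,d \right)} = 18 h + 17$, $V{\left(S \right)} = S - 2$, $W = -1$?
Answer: $\frac{1164240}{1079} \approx 1079.0$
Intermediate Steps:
$V{\left(S \right)} = -2 + S$ ($V{\left(S \right)} = S - 2 = -2 + S$)
$P{\left(h,d \right)} = 17 + 18 h$
$T = 1079$ ($T = 17 + 18 \cdot 59 = 17 + 1062 = 1079$)
$g{\left(v \right)} = -1$ ($g{\left(v \right)} = \frac{1}{-1} = -1$)
$\left(1505 - 426\right) + \frac{g{\left(V{\left(0 \right)} \right)}}{T} = \left(1505 - 426\right) - \frac{1}{1079} = 1079 - \frac{1}{1079} = \frac{1164240}{1079}$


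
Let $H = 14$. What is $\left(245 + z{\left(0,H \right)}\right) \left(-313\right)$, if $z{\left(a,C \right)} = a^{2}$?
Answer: $-76685$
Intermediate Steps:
$\left(245 + z{\left(0,H \right)}\right) \left(-313\right) = \left(245 + 0^{2}\right) \left(-313\right) = \left(245 + 0\right) \left(-313\right) = 245 \left(-313\right) = -76685$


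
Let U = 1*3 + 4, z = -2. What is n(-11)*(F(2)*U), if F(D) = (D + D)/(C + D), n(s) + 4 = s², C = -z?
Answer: 819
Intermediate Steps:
C = 2 (C = -1*(-2) = 2)
n(s) = -4 + s²
U = 7 (U = 3 + 4 = 7)
F(D) = 2*D/(2 + D) (F(D) = (D + D)/(2 + D) = (2*D)/(2 + D) = 2*D/(2 + D))
n(-11)*(F(2)*U) = (-4 + (-11)²)*((2*2/(2 + 2))*7) = (-4 + 121)*((2*2/4)*7) = 117*((2*2*(¼))*7) = 117*(1*7) = 117*7 = 819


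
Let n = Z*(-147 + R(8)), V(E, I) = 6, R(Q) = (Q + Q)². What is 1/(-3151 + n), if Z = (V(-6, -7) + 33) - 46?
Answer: -1/3914 ≈ -0.00025549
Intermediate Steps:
R(Q) = 4*Q² (R(Q) = (2*Q)² = 4*Q²)
Z = -7 (Z = (6 + 33) - 46 = 39 - 46 = -7)
n = -763 (n = -7*(-147 + 4*8²) = -7*(-147 + 4*64) = -7*(-147 + 256) = -7*109 = -763)
1/(-3151 + n) = 1/(-3151 - 763) = 1/(-3914) = -1/3914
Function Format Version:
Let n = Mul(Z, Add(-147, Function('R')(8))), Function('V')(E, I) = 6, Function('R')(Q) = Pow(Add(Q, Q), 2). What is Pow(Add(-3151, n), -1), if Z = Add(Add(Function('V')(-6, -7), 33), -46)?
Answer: Rational(-1, 3914) ≈ -0.00025549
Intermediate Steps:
Function('R')(Q) = Mul(4, Pow(Q, 2)) (Function('R')(Q) = Pow(Mul(2, Q), 2) = Mul(4, Pow(Q, 2)))
Z = -7 (Z = Add(Add(6, 33), -46) = Add(39, -46) = -7)
n = -763 (n = Mul(-7, Add(-147, Mul(4, Pow(8, 2)))) = Mul(-7, Add(-147, Mul(4, 64))) = Mul(-7, Add(-147, 256)) = Mul(-7, 109) = -763)
Pow(Add(-3151, n), -1) = Pow(Add(-3151, -763), -1) = Pow(-3914, -1) = Rational(-1, 3914)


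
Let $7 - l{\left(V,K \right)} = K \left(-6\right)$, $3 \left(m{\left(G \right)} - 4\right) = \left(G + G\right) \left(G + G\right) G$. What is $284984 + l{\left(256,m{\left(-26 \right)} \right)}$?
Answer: $144407$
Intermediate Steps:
$m{\left(G \right)} = 4 + \frac{4 G^{3}}{3}$ ($m{\left(G \right)} = 4 + \frac{\left(G + G\right) \left(G + G\right) G}{3} = 4 + \frac{2 G 2 G G}{3} = 4 + \frac{4 G^{2} G}{3} = 4 + \frac{4 G^{3}}{3}$)
$l{\left(V,K \right)} = 7 + 6 K$ ($l{\left(V,K \right)} = 7 - K \left(-6\right) = 7 - - 6 K = 7 + 6 K$)
$284984 + l{\left(256,m{\left(-26 \right)} \right)} = 284984 + \left(7 + 6 \left(4 + \frac{4 \left(-26\right)^{3}}{3}\right)\right) = 284984 + \left(7 + 6 \left(4 + \frac{4}{3} \left(-17576\right)\right)\right) = 284984 + \left(7 + 6 \left(4 - \frac{70304}{3}\right)\right) = 284984 + \left(7 + 6 \left(- \frac{70292}{3}\right)\right) = 284984 + \left(7 - 140584\right) = 284984 - 140577 = 144407$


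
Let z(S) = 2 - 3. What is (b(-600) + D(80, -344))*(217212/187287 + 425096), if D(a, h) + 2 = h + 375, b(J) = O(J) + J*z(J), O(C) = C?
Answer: 769613327052/62429 ≈ 1.2328e+7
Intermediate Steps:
z(S) = -1
b(J) = 0 (b(J) = J + J*(-1) = J - J = 0)
D(a, h) = 373 + h (D(a, h) = -2 + (h + 375) = -2 + (375 + h) = 373 + h)
(b(-600) + D(80, -344))*(217212/187287 + 425096) = (0 + (373 - 344))*(217212/187287 + 425096) = (0 + 29)*(217212*(1/187287) + 425096) = 29*(72404/62429 + 425096) = 29*(26538390588/62429) = 769613327052/62429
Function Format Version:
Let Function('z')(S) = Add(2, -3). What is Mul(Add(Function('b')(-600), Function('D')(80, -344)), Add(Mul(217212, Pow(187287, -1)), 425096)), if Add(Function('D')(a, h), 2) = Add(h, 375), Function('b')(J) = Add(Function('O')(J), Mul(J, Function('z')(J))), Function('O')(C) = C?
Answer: Rational(769613327052, 62429) ≈ 1.2328e+7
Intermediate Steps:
Function('z')(S) = -1
Function('b')(J) = 0 (Function('b')(J) = Add(J, Mul(J, -1)) = Add(J, Mul(-1, J)) = 0)
Function('D')(a, h) = Add(373, h) (Function('D')(a, h) = Add(-2, Add(h, 375)) = Add(-2, Add(375, h)) = Add(373, h))
Mul(Add(Function('b')(-600), Function('D')(80, -344)), Add(Mul(217212, Pow(187287, -1)), 425096)) = Mul(Add(0, Add(373, -344)), Add(Mul(217212, Pow(187287, -1)), 425096)) = Mul(Add(0, 29), Add(Mul(217212, Rational(1, 187287)), 425096)) = Mul(29, Add(Rational(72404, 62429), 425096)) = Mul(29, Rational(26538390588, 62429)) = Rational(769613327052, 62429)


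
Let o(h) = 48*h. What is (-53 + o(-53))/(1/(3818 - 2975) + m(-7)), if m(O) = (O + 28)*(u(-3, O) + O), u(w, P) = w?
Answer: 2189271/177029 ≈ 12.367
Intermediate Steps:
m(O) = (-3 + O)*(28 + O) (m(O) = (O + 28)*(-3 + O) = (28 + O)*(-3 + O) = (-3 + O)*(28 + O))
(-53 + o(-53))/(1/(3818 - 2975) + m(-7)) = (-53 + 48*(-53))/(1/(3818 - 2975) + (-84 + (-7)**2 + 25*(-7))) = (-53 - 2544)/(1/843 + (-84 + 49 - 175)) = -2597/(1/843 - 210) = -2597/(-177029/843) = -2597*(-843/177029) = 2189271/177029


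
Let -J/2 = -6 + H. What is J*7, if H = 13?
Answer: -98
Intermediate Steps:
J = -14 (J = -2*(-6 + 13) = -2*7 = -14)
J*7 = -14*7 = -98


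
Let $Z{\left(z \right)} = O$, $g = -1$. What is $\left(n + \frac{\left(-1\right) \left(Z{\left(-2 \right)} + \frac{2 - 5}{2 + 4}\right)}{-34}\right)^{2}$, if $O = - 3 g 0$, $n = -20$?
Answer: $\frac{1852321}{4624} \approx 400.59$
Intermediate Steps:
$O = 0$ ($O = \left(-3\right) \left(-1\right) 0 = 3 \cdot 0 = 0$)
$Z{\left(z \right)} = 0$
$\left(n + \frac{\left(-1\right) \left(Z{\left(-2 \right)} + \frac{2 - 5}{2 + 4}\right)}{-34}\right)^{2} = \left(-20 + \frac{\left(-1\right) \left(0 + \frac{2 - 5}{2 + 4}\right)}{-34}\right)^{2} = \left(-20 + - (0 - \frac{3}{6}) \left(- \frac{1}{34}\right)\right)^{2} = \left(-20 + - (0 - \frac{1}{2}) \left(- \frac{1}{34}\right)\right)^{2} = \left(-20 + \left(-1\right) \left(- \frac{1}{2}\right) \left(- \frac{1}{34}\right)\right)^{2} = \left(-20 + \frac{1}{2} \left(- \frac{1}{34}\right)\right)^{2} = \left(-20 - \frac{1}{68}\right)^{2} = \left(- \frac{1361}{68}\right)^{2} = \frac{1852321}{4624}$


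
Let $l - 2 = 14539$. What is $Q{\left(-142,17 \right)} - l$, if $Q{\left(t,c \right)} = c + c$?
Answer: $-14507$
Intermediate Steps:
$l = 14541$ ($l = 2 + 14539 = 14541$)
$Q{\left(t,c \right)} = 2 c$
$Q{\left(-142,17 \right)} - l = 2 \cdot 17 - 14541 = 34 - 14541 = -14507$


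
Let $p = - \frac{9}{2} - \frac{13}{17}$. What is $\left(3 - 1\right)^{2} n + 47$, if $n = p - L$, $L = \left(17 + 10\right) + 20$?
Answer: $- \frac{2755}{17} \approx -162.06$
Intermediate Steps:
$L = 47$ ($L = 27 + 20 = 47$)
$p = - \frac{179}{34}$ ($p = \left(-9\right) \frac{1}{2} - \frac{13}{17} = - \frac{9}{2} - \frac{13}{17} = - \frac{179}{34} \approx -5.2647$)
$n = - \frac{1777}{34}$ ($n = - \frac{179}{34} - 47 = - \frac{1777}{34} \approx -52.265$)
$\left(3 - 1\right)^{2} n + 47 = \left(3 - 1\right)^{2} \left(- \frac{1777}{34}\right) + 47 = 2^{2} \left(- \frac{1777}{34}\right) + 47 = 4 \left(- \frac{1777}{34}\right) + 47 = - \frac{3554}{17} + 47 = - \frac{2755}{17}$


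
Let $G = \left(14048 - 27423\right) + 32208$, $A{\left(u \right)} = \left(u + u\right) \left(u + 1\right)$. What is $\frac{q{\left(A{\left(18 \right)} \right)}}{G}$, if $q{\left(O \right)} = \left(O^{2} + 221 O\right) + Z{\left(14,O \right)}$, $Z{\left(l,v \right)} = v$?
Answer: $\frac{619704}{18833} \approx 32.905$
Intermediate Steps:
$A{\left(u \right)} = 2 u \left(1 + u\right)$
$q{\left(O \right)} = O^{2} + 222 O$ ($q{\left(O \right)} = \left(O^{2} + 221 O\right) + O = O^{2} + 222 O$)
$G = 18833$ ($G = -13375 + 32208 = 18833$)
$\frac{q{\left(A{\left(18 \right)} \right)}}{G} = \frac{2 \cdot 18 \left(1 + 18\right) \left(222 + 2 \cdot 18 \left(1 + 18\right)\right)}{18833} = 2 \cdot 18 \cdot 19 \left(222 + 2 \cdot 18 \cdot 19\right) \frac{1}{18833} = 684 \left(222 + 684\right) \frac{1}{18833} = 684 \cdot 906 \cdot \frac{1}{18833} = 619704 \cdot \frac{1}{18833} = \frac{619704}{18833}$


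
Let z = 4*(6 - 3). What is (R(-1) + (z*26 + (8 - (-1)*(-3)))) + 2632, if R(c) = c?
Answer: 2948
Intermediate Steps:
z = 12 (z = 4*3 = 12)
(R(-1) + (z*26 + (8 - (-1)*(-3)))) + 2632 = (-1 + (12*26 + (8 - (-1)*(-3)))) + 2632 = (-1 + (312 + (8 - 1*3))) + 2632 = (-1 + (312 + (8 - 3))) + 2632 = (-1 + (312 + 5)) + 2632 = (-1 + 317) + 2632 = 316 + 2632 = 2948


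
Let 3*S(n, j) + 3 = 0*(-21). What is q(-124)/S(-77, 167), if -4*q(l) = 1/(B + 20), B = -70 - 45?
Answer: -1/380 ≈ -0.0026316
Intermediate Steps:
S(n, j) = -1 (S(n, j) = -1 + (0*(-21))/3 = -1 + (⅓)*0 = -1 + 0 = -1)
B = -115
q(l) = 1/380 (q(l) = -1/(4*(-115 + 20)) = -¼/(-95) = -¼*(-1/95) = 1/380)
q(-124)/S(-77, 167) = (1/380)/(-1) = (1/380)*(-1) = -1/380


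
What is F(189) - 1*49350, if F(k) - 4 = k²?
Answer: -13625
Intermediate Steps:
F(k) = 4 + k²
F(189) - 1*49350 = (4 + 189²) - 1*49350 = (4 + 35721) - 49350 = 35725 - 49350 = -13625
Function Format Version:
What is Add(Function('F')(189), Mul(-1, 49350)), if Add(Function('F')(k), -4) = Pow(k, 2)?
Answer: -13625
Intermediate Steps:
Function('F')(k) = Add(4, Pow(k, 2))
Add(Function('F')(189), Mul(-1, 49350)) = Add(Add(4, Pow(189, 2)), Mul(-1, 49350)) = Add(Add(4, 35721), -49350) = Add(35725, -49350) = -13625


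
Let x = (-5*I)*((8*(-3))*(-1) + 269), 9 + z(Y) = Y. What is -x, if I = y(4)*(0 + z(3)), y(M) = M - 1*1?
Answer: -26370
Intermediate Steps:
z(Y) = -9 + Y
y(M) = -1 + M (y(M) = M - 1 = -1 + M)
I = -18 (I = (-1 + 4)*(0 + (-9 + 3)) = 3*(0 - 6) = 3*(-6) = -18)
x = 26370 (x = (-5*(-18))*((8*(-3))*(-1) + 269) = 90*(-24*(-1) + 269) = 90*(24 + 269) = 90*293 = 26370)
-x = -1*26370 = -26370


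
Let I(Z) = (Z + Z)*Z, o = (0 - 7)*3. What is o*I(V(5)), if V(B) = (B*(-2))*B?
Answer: -105000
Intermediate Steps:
V(B) = -2*B² (V(B) = (-2*B)*B = -2*B²)
o = -21 (o = -7*3 = -21)
I(Z) = 2*Z² (I(Z) = (2*Z)*Z = 2*Z²)
o*I(V(5)) = -42*(-2*5²)² = -42*(-2*25)² = -42*(-50)² = -42*2500 = -21*5000 = -105000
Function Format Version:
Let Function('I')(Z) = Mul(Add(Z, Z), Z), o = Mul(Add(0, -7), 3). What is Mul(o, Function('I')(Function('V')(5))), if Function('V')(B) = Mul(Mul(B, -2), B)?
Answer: -105000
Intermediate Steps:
Function('V')(B) = Mul(-2, Pow(B, 2)) (Function('V')(B) = Mul(Mul(-2, B), B) = Mul(-2, Pow(B, 2)))
o = -21 (o = Mul(-7, 3) = -21)
Function('I')(Z) = Mul(2, Pow(Z, 2)) (Function('I')(Z) = Mul(Mul(2, Z), Z) = Mul(2, Pow(Z, 2)))
Mul(o, Function('I')(Function('V')(5))) = Mul(-21, Mul(2, Pow(Mul(-2, Pow(5, 2)), 2))) = Mul(-21, Mul(2, Pow(Mul(-2, 25), 2))) = Mul(-21, Mul(2, Pow(-50, 2))) = Mul(-21, Mul(2, 2500)) = Mul(-21, 5000) = -105000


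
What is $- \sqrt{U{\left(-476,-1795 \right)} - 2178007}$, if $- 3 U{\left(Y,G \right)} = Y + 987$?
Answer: $- \frac{2 i \sqrt{4900899}}{3} \approx - 1475.9 i$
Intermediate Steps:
$U{\left(Y,G \right)} = -329 - \frac{Y}{3}$ ($U{\left(Y,G \right)} = - \frac{Y + 987}{3} = - \frac{987 + Y}{3} = -329 - \frac{Y}{3}$)
$- \sqrt{U{\left(-476,-1795 \right)} - 2178007} = - \sqrt{\left(-329 - - \frac{476}{3}\right) - 2178007} = - \sqrt{\left(-329 + \frac{476}{3}\right) - 2178007} = - \sqrt{- \frac{511}{3} - 2178007} = - \sqrt{- \frac{6534532}{3}} = - \frac{2 i \sqrt{4900899}}{3}$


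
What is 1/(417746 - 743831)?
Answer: -1/326085 ≈ -3.0667e-6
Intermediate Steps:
1/(417746 - 743831) = 1/(-326085) = -1/326085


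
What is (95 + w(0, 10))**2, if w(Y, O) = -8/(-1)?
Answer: 10609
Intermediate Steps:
w(Y, O) = 8 (w(Y, O) = -8*(-1) = 8)
(95 + w(0, 10))**2 = (95 + 8)**2 = 103**2 = 10609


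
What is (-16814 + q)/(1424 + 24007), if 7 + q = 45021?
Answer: 9400/8477 ≈ 1.1089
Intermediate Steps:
q = 45014 (q = -7 + 45021 = 45014)
(-16814 + q)/(1424 + 24007) = (-16814 + 45014)/(1424 + 24007) = 28200/25431 = 28200*(1/25431) = 9400/8477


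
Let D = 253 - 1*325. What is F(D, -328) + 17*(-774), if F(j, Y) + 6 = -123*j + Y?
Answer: -4636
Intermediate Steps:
D = -72 (D = 253 - 325 = -72)
F(j, Y) = -6 + Y - 123*j (F(j, Y) = -6 + (-123*j + Y) = -6 + (Y - 123*j) = -6 + Y - 123*j)
F(D, -328) + 17*(-774) = (-6 - 328 - 123*(-72)) + 17*(-774) = (-6 - 328 + 8856) - 13158 = 8522 - 13158 = -4636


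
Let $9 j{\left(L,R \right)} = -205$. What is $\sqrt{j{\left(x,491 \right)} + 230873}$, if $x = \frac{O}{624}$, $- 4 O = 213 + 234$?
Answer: $\frac{2 \sqrt{519413}}{3} \approx 480.47$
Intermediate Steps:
$O = - \frac{447}{4}$ ($O = - \frac{213 + 234}{4} = \left(- \frac{1}{4}\right) 447 = - \frac{447}{4} \approx -111.75$)
$x = - \frac{149}{832}$ ($x = - \frac{447}{4 \cdot 624} = \left(- \frac{447}{4}\right) \frac{1}{624} = - \frac{149}{832} \approx -0.17909$)
$j{\left(L,R \right)} = - \frac{205}{9}$ ($j{\left(L,R \right)} = \frac{1}{9} \left(-205\right) = - \frac{205}{9}$)
$\sqrt{j{\left(x,491 \right)} + 230873} = \sqrt{- \frac{205}{9} + 230873} = \sqrt{\frac{2077652}{9}} = \frac{2 \sqrt{519413}}{3}$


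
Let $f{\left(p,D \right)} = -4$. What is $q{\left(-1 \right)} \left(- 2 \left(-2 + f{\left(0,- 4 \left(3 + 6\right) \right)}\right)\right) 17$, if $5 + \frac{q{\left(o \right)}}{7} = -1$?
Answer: $-8568$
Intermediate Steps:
$q{\left(o \right)} = -42$ ($q{\left(o \right)} = -35 + 7 \left(-1\right) = -35 - 7 = -42$)
$q{\left(-1 \right)} \left(- 2 \left(-2 + f{\left(0,- 4 \left(3 + 6\right) \right)}\right)\right) 17 = - 42 \left(- 2 \left(-2 - 4\right)\right) 17 = - 42 \left(\left(-2\right) \left(-6\right)\right) 17 = \left(-42\right) 12 \cdot 17 = \left(-504\right) 17 = -8568$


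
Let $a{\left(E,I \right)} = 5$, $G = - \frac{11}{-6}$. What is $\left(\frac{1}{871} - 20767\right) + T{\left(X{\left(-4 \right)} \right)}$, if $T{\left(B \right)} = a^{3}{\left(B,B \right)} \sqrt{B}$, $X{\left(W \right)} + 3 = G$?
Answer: $- \frac{18088056}{871} + \frac{125 i \sqrt{42}}{6} \approx -20767.0 + 135.02 i$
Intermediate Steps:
$G = \frac{11}{6}$ ($G = \left(-11\right) \left(- \frac{1}{6}\right) = \frac{11}{6} \approx 1.8333$)
$X{\left(W \right)} = - \frac{7}{6}$ ($X{\left(W \right)} = -3 + \frac{11}{6} = - \frac{7}{6}$)
$T{\left(B \right)} = 125 \sqrt{B}$ ($T{\left(B \right)} = 5^{3} \sqrt{B} = 125 \sqrt{B}$)
$\left(\frac{1}{871} - 20767\right) + T{\left(X{\left(-4 \right)} \right)} = \left(\frac{1}{871} - 20767\right) + 125 \sqrt{- \frac{7}{6}} = \left(\frac{1}{871} - 20767\right) + 125 \frac{i \sqrt{42}}{6} = - \frac{18088056}{871} + \frac{125 i \sqrt{42}}{6}$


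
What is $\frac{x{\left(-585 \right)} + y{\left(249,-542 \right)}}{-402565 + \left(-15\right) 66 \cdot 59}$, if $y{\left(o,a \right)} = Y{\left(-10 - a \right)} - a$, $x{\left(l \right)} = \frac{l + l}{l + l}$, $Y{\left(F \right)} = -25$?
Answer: $- \frac{518}{460975} \approx -0.0011237$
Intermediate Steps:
$x{\left(l \right)} = 1$ ($x{\left(l \right)} = \frac{2 l}{2 l} = 2 l \frac{1}{2 l} = 1$)
$y{\left(o,a \right)} = -25 - a$
$\frac{x{\left(-585 \right)} + y{\left(249,-542 \right)}}{-402565 + \left(-15\right) 66 \cdot 59} = \frac{1 - -517}{-402565 + \left(-15\right) 66 \cdot 59} = \frac{1 + \left(-25 + 542\right)}{-402565 - 58410} = \frac{1 + 517}{-402565 - 58410} = \frac{518}{-460975} = 518 \left(- \frac{1}{460975}\right) = - \frac{518}{460975}$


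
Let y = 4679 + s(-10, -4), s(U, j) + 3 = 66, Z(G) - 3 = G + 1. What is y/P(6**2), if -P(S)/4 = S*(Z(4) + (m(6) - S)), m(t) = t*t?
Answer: -2371/576 ≈ -4.1163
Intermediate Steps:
Z(G) = 4 + G (Z(G) = 3 + (G + 1) = 3 + (1 + G) = 4 + G)
s(U, j) = 63 (s(U, j) = -3 + 66 = 63)
m(t) = t**2
y = 4742 (y = 4679 + 63 = 4742)
P(S) = -4*S*(44 - S) (P(S) = -4*S*((4 + 4) + (6**2 - S)) = -4*S*(8 + (36 - S)) = -4*S*(44 - S))
y/P(6**2) = 4742/((4*6**2*(-44 + 6**2))) = 4742/((4*36*(-44 + 36))) = 4742/((4*36*(-8))) = 4742/(-1152) = 4742*(-1/1152) = -2371/576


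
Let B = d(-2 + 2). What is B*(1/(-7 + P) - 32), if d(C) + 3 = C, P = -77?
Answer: 2689/28 ≈ 96.036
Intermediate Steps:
d(C) = -3 + C
B = -3 (B = -3 + (-2 + 2) = -3 + 0 = -3)
B*(1/(-7 + P) - 32) = -3*(1/(-7 - 77) - 32) = -3*(1/(-84) - 32) = -3*(-1/84 - 32) = -3*(-2689/84) = 2689/28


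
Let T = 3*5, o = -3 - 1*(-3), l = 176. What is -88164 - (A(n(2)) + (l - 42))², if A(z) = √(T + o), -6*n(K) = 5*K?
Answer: -106135 - 268*√15 ≈ -1.0717e+5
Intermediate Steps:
o = 0 (o = -3 + 3 = 0)
T = 15
n(K) = -5*K/6
A(z) = √15 (A(z) = √(15 + 0) = √15)
-88164 - (A(n(2)) + (l - 42))² = -88164 - (√15 + (176 - 42))² = -88164 - (√15 + 134)² = -88164 - (134 + √15)²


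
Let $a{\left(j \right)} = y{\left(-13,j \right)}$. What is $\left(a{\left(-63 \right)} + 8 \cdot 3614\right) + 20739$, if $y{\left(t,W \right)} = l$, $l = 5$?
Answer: $49656$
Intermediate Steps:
$y{\left(t,W \right)} = 5$
$a{\left(j \right)} = 5$
$\left(a{\left(-63 \right)} + 8 \cdot 3614\right) + 20739 = \left(5 + 8 \cdot 3614\right) + 20739 = \left(5 + 28912\right) + 20739 = 28917 + 20739 = 49656$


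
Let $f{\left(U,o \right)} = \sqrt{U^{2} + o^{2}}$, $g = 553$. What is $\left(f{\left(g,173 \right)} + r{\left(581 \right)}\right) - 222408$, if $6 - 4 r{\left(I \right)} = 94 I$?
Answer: $-236060 + \sqrt{335738} \approx -2.3548 \cdot 10^{5}$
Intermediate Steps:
$r{\left(I \right)} = \frac{3}{2} - \frac{47 I}{2}$ ($r{\left(I \right)} = \frac{3}{2} - \frac{94 I}{4} = \frac{3}{2} - \frac{47 I}{2}$)
$\left(f{\left(g,173 \right)} + r{\left(581 \right)}\right) - 222408 = \left(\sqrt{553^{2} + 173^{2}} + \left(\frac{3}{2} - \frac{27307}{2}\right)\right) - 222408 = \left(\sqrt{305809 + 29929} + \left(\frac{3}{2} - \frac{27307}{2}\right)\right) - 222408 = \left(\sqrt{335738} - 13652\right) - 222408 = \left(-13652 + \sqrt{335738}\right) - 222408 = -236060 + \sqrt{335738}$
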